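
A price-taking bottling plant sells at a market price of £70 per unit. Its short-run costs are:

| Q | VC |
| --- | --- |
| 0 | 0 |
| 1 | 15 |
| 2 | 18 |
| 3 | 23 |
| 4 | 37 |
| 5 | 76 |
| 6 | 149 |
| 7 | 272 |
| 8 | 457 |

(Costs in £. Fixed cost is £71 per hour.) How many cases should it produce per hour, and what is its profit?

Q = 5; profit = £203

Tabulate TR − TC: Q=0: -71; Q=1: -16; Q=2: 51; Q=3: 116; Q=4: 172; Q=5: 203; Q=6: 200; Q=7: 147; Q=8: 32.
Profit is maximized at Q = 5. AVC there is 76/5 = £15.20 ≤ P, so producing beats shutting down (which would give -£71).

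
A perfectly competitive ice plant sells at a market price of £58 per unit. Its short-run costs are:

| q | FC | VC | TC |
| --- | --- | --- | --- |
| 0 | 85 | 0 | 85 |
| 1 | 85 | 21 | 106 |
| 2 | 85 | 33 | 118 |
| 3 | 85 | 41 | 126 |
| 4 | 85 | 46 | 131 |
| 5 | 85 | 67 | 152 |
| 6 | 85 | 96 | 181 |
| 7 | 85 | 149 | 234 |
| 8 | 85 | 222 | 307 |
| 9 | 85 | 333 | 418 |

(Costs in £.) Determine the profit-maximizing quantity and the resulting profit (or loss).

q = 7; profit = £172

Profit at each row (π = 58q − TC): q=0: -85; q=1: -48; q=2: -2; q=3: 48; q=4: 101; q=5: 138; q=6: 167; q=7: 172; q=8: 157; q=9: 104.
Profit is maximized at q = 7. AVC there is 149/7 = £21.29 ≤ P, so producing beats shutting down (which would give -£85).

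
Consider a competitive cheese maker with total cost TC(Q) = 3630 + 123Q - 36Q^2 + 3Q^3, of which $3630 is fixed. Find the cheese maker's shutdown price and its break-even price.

Shutdown price = $15; break-even price = $420

Shutdown price = min AVC. AVC = 123 - 36Q + 3Q^2, with vertex at Q = 6 and minimum $15.
ATC = 3630/Q + 123 - 36Q + 3Q^2. Setting dATC/dQ = −3630/Q^2 − 36 + 6Q = 0 gives Q = 11 (since 6·11^3 − 36·11^2 = 3630).
min ATC = 3630/11 + 123 − 36·11 + 3·11^2 = $420. That is the break-even price.
For $15 ≤ P < $420 the firm produces at a loss; below $15 it shuts down.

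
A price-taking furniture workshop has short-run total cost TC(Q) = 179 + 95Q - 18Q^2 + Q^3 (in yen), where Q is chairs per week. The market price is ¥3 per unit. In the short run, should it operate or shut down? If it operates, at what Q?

From TC, MC = TC'(Q) = 95 - 36Q + 3Q^2 and AVC = VC/Q = 95 - 18Q + Q^2.
The AVC parabola has its vertex at Q = 18/2 = 9, where AVC = 95 - 18·9 + 9^2 = ¥14.
P = ¥3 lies below min AVC = ¥14; no output level covers variable cost.
The firm minimizes its loss by shutting down and losing only its fixed cost of ¥179.

Shut down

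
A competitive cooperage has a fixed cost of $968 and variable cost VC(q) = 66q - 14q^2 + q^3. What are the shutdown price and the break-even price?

Shutdown price = $17; break-even price = $121

Shutdown price = min AVC. AVC = 66 - 14q + q^2, with vertex at q = 7 and minimum $17.
ATC = 968/q + 66 - 14q + q^2. Setting dATC/dq = −968/q^2 − 14 + 2q = 0 gives q = 11 (since 2·11^3 − 14·11^2 = 968).
min ATC = 968/11 + 66 − 14·11 + 11^2 = $121. That is the break-even price.
Between these two prices the firm operates at a loss; above $121 it earns a profit.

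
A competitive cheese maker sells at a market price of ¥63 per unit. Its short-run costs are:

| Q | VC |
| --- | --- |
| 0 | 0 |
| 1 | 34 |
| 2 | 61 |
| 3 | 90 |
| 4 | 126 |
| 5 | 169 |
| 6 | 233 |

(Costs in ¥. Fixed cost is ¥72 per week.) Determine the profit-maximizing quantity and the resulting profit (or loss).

Compute π = P·Q − TC at each output: Q=0: -72; Q=1: -43; Q=2: -7; Q=3: 27; Q=4: 54; Q=5: 74; Q=6: 73.
Profit is maximized at Q = 5. AVC there is 169/5 = ¥33.80 ≤ P, so producing beats shutting down (which would give -¥72).

Q = 5; profit = ¥74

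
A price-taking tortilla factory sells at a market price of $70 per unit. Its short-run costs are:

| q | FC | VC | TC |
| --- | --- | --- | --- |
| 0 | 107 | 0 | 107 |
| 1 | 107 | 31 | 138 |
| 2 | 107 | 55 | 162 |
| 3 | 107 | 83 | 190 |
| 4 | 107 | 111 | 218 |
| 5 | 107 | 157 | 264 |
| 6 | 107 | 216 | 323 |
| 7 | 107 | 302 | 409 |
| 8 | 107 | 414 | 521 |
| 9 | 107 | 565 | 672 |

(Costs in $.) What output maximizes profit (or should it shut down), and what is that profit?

Compute π = P·q − TC at each output: q=0: -107; q=1: -68; q=2: -22; q=3: 20; q=4: 62; q=5: 86; q=6: 97; q=7: 81; q=8: 39; q=9: -42.
Profit is maximized at q = 6. AVC there is 216/6 = $36 ≤ P, so producing beats shutting down (which would give -$107).

q = 6; profit = $97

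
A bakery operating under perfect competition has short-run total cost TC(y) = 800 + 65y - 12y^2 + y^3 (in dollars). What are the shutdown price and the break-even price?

Shutdown price = $29; break-even price = $125

Shutdown price = min AVC. AVC = 65 - 12y + y^2, with vertex at y = 6 and minimum $29.
ATC = 800/y + 65 - 12y + y^2. Setting dATC/dy = −800/y^2 − 12 + 2y = 0 gives y = 10 (since 2·10^3 − 12·10^2 = 800).
min ATC = 800/10 + 65 − 12·10 + 10^2 = $125. That is the break-even price.
Between these two prices the firm operates at a loss; above $125 it earns a profit.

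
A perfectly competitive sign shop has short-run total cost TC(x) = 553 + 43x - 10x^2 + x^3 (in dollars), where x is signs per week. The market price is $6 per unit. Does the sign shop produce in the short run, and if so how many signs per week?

Shut down

Variable cost is VC = 43x - 10x^2 + x^3, so AVC = VC/x = 43 - 10x + x^2 and MC = dTC/dx = 43 - 20x + 3x^2.
The AVC parabola has its vertex at x = 10/2 = 5, where AVC = 43 - 10·5 + 5^2 = $18.
With P < min AVC ($6 < $18), every unit sold adds to the loss.
The firm minimizes its loss by shutting down and losing only its fixed cost of $553.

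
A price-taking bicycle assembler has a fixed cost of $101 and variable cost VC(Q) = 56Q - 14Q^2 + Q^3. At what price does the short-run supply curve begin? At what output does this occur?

The firm shuts down when price falls below the minimum of average variable cost. AVC = VC/Q = 56 - 14Q + Q^2.
dAVC/dQ = -14 + 2Q = 0 gives Q = 7. min AVC = 56 - 14·7 + 7^2 = 7.
The firm shuts down for any P below $7.

$7 per unit, at Q = 7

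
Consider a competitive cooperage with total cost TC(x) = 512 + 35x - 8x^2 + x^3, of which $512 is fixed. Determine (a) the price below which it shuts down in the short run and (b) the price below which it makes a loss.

Shutdown price = $19; break-even price = $99

AVC = 35 - 8x + x^2; minimized at x = 4, giving min AVC = $19. That is the shutdown price.
ATC = 512/x + 35 - 8x + x^2. Setting dATC/dx = −512/x^2 − 8 + 2x = 0 gives x = 8 (since 2·8^3 − 8·8^2 = 512).
min ATC = 512/8 + 35 − 8·8 + 8^2 = $99. That is the break-even price.
Between these two prices the firm operates at a loss; above $99 it earns a profit.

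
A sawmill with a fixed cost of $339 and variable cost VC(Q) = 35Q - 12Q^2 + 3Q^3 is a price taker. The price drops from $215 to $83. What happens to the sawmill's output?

Output falls from 6 to 4

MC = 35 - 24Q + 9Q^2; the shutdown threshold is min AVC = $23 (at Q = 2).
At P = $215 ≥ min AVC, set P = MC on the rising branch: Q = 6.
At P = $83 ≥ min AVC, set P = MC: Q = 4. The firm stays open but cuts output.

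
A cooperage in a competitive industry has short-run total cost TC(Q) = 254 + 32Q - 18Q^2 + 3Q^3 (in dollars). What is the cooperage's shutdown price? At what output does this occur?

The shutdown price is the minimum of AVC. VC = 32Q - 18Q^2 + 3Q^3, so AVC = 32 - 18Q + 3Q^2.
At the minimum of AVC, MC = AVC. MC = 32 - 36Q + 9Q^2; setting MC = AVC gives 6Q^2 - 18Q = 0, so Q = 3. min AVC = 5.
So the shutdown price is $5.

$5 per unit, at Q = 3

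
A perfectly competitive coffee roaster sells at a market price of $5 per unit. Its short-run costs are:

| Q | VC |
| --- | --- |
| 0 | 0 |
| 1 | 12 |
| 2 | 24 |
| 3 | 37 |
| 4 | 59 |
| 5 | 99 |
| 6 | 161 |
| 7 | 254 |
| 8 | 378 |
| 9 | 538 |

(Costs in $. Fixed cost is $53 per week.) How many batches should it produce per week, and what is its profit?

Q = 0 (shut down); profit = -$53

Profit at each row (π = 5Q − TC): Q=0: -53; Q=1: -60; Q=2: -67; Q=3: -75; Q=4: -92; Q=5: -127; Q=6: -184; Q=7: -272; Q=8: -391; Q=9: -546.
Profit is highest at Q = 0. Equivalently, the lowest AVC in the table is 12/1 ≈ $12 at Q = 1, and P = $5 falls below it — price never covers variable cost, so the firm shuts down and loses only its fixed cost.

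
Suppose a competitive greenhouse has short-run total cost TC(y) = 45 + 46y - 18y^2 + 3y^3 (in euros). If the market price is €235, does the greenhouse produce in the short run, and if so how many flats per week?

From TC, MC = TC'(y) = 46 - 36y + 9y^2 and AVC = VC/y = 46 - 18y + 3y^2.
The AVC parabola has its vertex at y = 18/6 = 3, where AVC = 46 - 18·3 + 3·3^2 = €19.
Because €235 ≥ €19, revenue can cover variable cost; the firm operates.
Set P = MC: 235 = 46 - 36y + 9y^2 → -189 - 36y + 9y^2 = 0. The roots are y = -3 and y = 7; the profit-maximizing output is on the rising part of MC, so y* = 7.
Check: AVC at y = 7 is €67 ≤ P, so revenue covers variable cost.
Profit = P·y − TC = 235·7 − 514 = €1131.

Produce at y = 7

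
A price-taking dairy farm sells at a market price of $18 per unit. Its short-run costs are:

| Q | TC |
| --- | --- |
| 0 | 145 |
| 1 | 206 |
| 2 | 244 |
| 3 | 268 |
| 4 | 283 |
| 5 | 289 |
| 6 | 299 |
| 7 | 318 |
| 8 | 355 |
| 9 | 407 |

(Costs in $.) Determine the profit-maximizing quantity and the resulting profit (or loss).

Tabulate TR − TC: Q=0: -145; Q=1: -188; Q=2: -208; Q=3: -214; Q=4: -211; Q=5: -199; Q=6: -191; Q=7: -192; Q=8: -211; Q=9: -245.
Profit is highest at Q = 0. Equivalently, the lowest AVC in the table is 173/7 ≈ $24.71 at Q = 7, and P = $18 falls below it — price never covers variable cost, so the firm shuts down and loses only its fixed cost.

Q = 0 (shut down); profit = -$145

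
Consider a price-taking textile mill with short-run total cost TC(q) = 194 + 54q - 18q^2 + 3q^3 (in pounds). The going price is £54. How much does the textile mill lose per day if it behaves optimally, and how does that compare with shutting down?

Profit = -£98 at q = 4

AVC = 54 - 18q + 3q^2; min AVC = £27 at q = 3. Since P = £54 ≥ min AVC, the firm produces.
With MC = 54 - 36q + 9q^2, P = MC on the upward-sloping part at q* = 4.
TR = 54·4 = 216. TC = 194 + 120 = 314. Profit = 216 − 314 = -£98.
By producing, the firm covers all variable cost plus £96 of fixed cost; shutting down would lose the full £194.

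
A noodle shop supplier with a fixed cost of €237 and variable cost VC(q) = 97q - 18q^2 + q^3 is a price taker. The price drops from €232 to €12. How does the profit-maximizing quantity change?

MC = 97 - 36q + 3q^2; the shutdown threshold is min AVC = €16 (at q = 9).
At P = €232 ≥ min AVC, set P = MC on the rising branch: q = 15.
At P = €12 < min AVC = €16, price no longer covers variable cost at any output, so the firm shuts down: q = 0.

Output falls from 15 to 0 (the firm shuts down)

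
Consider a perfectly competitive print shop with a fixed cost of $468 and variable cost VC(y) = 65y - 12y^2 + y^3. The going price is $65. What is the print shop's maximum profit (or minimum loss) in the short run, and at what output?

Profit = -$212 at y = 8

AVC = 65 - 12y + y^2 has its minimum $29 at y = 6; price $65 clears that bar, so the firm operates.
MC = 65 - 24y + 3y^2. Setting P = MC and taking the root on the rising branch gives y* = 8.
TR = 65·8 = 520. TC = 468 + 264 = 732. Profit = 520 − 732 = -$212.
By producing, the firm covers all variable cost plus $256 of fixed cost; shutting down would lose the full $468.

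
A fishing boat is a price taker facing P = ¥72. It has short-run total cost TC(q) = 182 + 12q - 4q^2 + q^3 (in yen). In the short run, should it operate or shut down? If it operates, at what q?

Strip out fixed cost: VC = 12q - 4q^2 + q^3. Then AVC = 12 - 4q + q^2 and MC = 12 - 8q + 3q^2.
AVC hits its minimum where MC = AVC, at q = 2, giving min AVC = 12 - 4·2 + 2^2 = ¥8.
Since P = ¥72 ≥ min AVC = ¥8, price covers variable cost and the firm should produce.
Solving P = MC: -60 - 8q + 3q^2 = 0 ⇒ q = -10/3 or 6. On the upward-sloping branch, q* = 6.
Check: AVC at q = 6 is ¥24 ≤ P, so revenue covers variable cost.
Profit = P·q − TC = 72·6 − 326 = ¥106.

Produce at q = 6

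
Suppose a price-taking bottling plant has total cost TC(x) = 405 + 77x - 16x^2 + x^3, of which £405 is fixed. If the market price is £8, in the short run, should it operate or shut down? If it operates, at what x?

Variable cost is VC = 77x - 16x^2 + x^3, so AVC = VC/x = 77 - 16x + x^2 and MC = dTC/dx = 77 - 32x + 3x^2.
The AVC parabola has its vertex at x = 16/2 = 8, where AVC = 77 - 16·8 + 8^2 = £13.
Since P = £8 < min AVC = £13, price fails to cover variable cost at any output.
Shutting down limits the loss to fixed cost, £405.

Shut down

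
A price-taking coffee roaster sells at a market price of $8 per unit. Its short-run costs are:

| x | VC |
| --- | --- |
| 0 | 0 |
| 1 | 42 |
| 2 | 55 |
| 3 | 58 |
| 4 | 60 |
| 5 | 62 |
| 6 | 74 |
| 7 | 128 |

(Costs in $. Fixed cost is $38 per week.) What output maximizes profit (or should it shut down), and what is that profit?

x = 0 (shut down); profit = -$38

Tabulate TR − TC: x=0: -38; x=1: -72; x=2: -77; x=3: -72; x=4: -66; x=5: -60; x=6: -64; x=7: -110.
Profit is highest at x = 0. Equivalently, the lowest AVC in the table is 74/6 ≈ $12.33 at x = 6, and P = $8 falls below it — price never covers variable cost, so the firm shuts down and loses only its fixed cost.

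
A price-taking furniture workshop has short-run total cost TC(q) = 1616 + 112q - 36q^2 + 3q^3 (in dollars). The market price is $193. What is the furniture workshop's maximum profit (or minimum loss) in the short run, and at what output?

AVC = 112 - 36q + 3q^2; min AVC = $4 at q = 6. Since P = $193 ≥ min AVC, the firm produces.
With MC = 112 - 72q + 9q^2, P = MC on the upward-sloping part at q* = 9.
TR = 193·9 = 1737. TC = 1616 + 279 = 1895. Profit = 1737 − 1895 = -$158.
That loss of $158 beats the $1616 the firm would lose by shutting down; producing recovers $1458 of fixed cost.

Profit = -$158 at q = 9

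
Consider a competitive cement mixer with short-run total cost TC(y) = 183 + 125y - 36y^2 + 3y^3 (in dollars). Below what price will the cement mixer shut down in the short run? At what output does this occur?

Short-run supply begins at min AVC. From VC = 125y - 36y^2 + 3y^3, AVC = 125 - 36y + 3y^2.
dAVC/dy = -36 + 6y = 0 gives y = 6. min AVC = 125 - 36·6 + 3·6^2 = 17.
The firm shuts down for any P below $17.

$17 per unit, at y = 6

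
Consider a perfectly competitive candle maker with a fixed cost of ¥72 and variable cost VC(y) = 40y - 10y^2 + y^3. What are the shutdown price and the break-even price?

Shutdown price = ¥15; break-even price = ¥28

AVC = 40 - 10y + y^2; minimized at y = 5, giving min AVC = ¥15. That is the shutdown price.
ATC = 72/y + 40 - 10y + y^2. Setting dATC/dy = −72/y^2 − 10 + 2y = 0 gives y = 6 (since 2·6^3 − 10·6^2 = 72).
min ATC = 72/6 + 40 − 10·6 + 6^2 = ¥28. That is the break-even price.
Between these two prices the firm operates at a loss; above ¥28 it earns a profit.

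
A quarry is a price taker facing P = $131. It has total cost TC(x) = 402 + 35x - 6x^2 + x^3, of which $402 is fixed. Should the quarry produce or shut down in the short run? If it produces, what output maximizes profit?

Produce at x = 8

Variable cost is VC = 35x - 6x^2 + x^3, so AVC = VC/x = 35 - 6x + x^2 and MC = dTC/dx = 35 - 12x + 3x^2.
AVC is minimized where dAVC/dx = -6 + 2x = 0, at x = 3; min AVC = 35 - 6·3 + 3^2 = $26.
Since P = $131 ≥ min AVC = $26, price covers variable cost and the firm should produce.
Set P = MC: 131 = 35 - 12x + 3x^2 → -96 - 12x + 3x^2 = 0. The roots are x = -4 and x = 8; the profit-maximizing output is on the rising part of MC, so x* = 8.
Check: AVC at x = 8 is $51 ≤ P, so revenue covers variable cost.
Profit = P·x − TC = 131·8 − 810 = $238.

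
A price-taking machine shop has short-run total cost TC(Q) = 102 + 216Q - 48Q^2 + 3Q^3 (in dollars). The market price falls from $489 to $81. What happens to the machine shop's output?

Output falls from 13 to 9

AVC = 216 - 48Q + 3Q^2, minimized at Q = 8 where min AVC = $24. MC = 216 - 96Q + 9Q^2.
At P = $489 ≥ min AVC, set P = MC on the rising branch: Q = 13.
At P = $81 ≥ min AVC, set P = MC: Q = 9. The firm stays open but cuts output.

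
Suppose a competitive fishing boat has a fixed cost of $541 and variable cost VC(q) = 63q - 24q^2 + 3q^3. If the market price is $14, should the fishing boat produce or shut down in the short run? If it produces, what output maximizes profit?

Shut down

Variable cost is VC = 63q - 24q^2 + 3q^3, so AVC = VC/q = 63 - 24q + 3q^2 and MC = dTC/dq = 63 - 48q + 9q^2.
AVC is minimized where dAVC/dq = -24 + 6q = 0, at q = 4; min AVC = 63 - 24·4 + 3·4^2 = $15.
Since P = $14 < min AVC = $15, price fails to cover variable cost at any output.
The firm minimizes its loss by shutting down and losing only its fixed cost of $541.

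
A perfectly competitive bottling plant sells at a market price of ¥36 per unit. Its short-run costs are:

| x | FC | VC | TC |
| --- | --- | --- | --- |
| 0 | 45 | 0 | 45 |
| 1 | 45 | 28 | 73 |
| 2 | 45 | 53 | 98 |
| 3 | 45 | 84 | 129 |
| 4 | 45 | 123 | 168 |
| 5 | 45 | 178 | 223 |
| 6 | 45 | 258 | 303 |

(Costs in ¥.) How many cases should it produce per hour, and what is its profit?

Compute π = P·x − TC at each output: x=0: -45; x=1: -37; x=2: -26; x=3: -21; x=4: -24; x=5: -43; x=6: -87.
Profit is maximized at x = 3. AVC there is 84/3 = ¥28 ≤ P, so producing beats shutting down (which would give -¥45).

x = 3; profit = -¥21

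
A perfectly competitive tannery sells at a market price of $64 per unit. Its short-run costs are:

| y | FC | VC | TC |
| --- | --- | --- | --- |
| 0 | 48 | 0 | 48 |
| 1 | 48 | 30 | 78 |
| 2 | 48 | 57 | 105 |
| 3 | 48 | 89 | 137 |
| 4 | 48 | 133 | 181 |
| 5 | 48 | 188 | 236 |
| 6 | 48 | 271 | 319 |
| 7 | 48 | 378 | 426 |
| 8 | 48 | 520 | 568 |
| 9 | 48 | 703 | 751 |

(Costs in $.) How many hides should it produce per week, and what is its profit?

Tabulate TR − TC: y=0: -48; y=1: -14; y=2: 23; y=3: 55; y=4: 75; y=5: 84; y=6: 65; y=7: 22; y=8: -56; y=9: -175.
Profit is maximized at y = 5. AVC there is 188/5 = $37.60 ≤ P, so producing beats shutting down (which would give -$48).

y = 5; profit = $84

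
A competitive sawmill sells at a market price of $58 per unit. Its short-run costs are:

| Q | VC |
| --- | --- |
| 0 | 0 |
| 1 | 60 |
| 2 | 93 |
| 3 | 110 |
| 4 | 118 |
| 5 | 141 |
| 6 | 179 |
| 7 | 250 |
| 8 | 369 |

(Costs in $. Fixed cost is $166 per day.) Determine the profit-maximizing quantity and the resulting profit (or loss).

Tabulate TR − TC: Q=0: -166; Q=1: -168; Q=2: -143; Q=3: -102; Q=4: -52; Q=5: -17; Q=6: 3; Q=7: -10; Q=8: -71.
Profit is maximized at Q = 6. AVC there is 179/6 = $29.83 ≤ P, so producing beats shutting down (which would give -$166).

Q = 6; profit = $3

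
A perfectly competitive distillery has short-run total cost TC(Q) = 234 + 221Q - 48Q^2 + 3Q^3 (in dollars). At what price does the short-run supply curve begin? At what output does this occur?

The firm shuts down when price falls below the minimum of average variable cost. AVC = VC/Q = 221 - 48Q + 3Q^2.
dAVC/dQ = -48 + 6Q = 0 gives Q = 8. min AVC = 221 - 48·8 + 3·8^2 = 29.
For P < $29 the firm produces nothing.

$29 per unit, at Q = 8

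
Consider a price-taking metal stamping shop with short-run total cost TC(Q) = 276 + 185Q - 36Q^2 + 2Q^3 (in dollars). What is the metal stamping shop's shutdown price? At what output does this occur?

The shutdown price is the minimum of AVC. VC = 185Q - 36Q^2 + 2Q^3, so AVC = 185 - 36Q + 2Q^2.
At the minimum of AVC, MC = AVC. MC = 185 - 72Q + 6Q^2; setting MC = AVC gives 4Q^2 - 36Q = 0, so Q = 9. min AVC = 23.
For P < $23 the firm produces nothing.

$23 per unit, at Q = 9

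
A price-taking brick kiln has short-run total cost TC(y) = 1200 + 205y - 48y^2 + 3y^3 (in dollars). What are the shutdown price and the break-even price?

Shutdown price = min AVC. AVC = 205 - 48y + 3y^2, with vertex at y = 8 and minimum $13.
ATC = 1200/y + 205 - 48y + 3y^2. Setting dATC/dy = −1200/y^2 − 48 + 6y = 0 gives y = 10 (since 6·10^3 − 48·10^2 = 1200).
min ATC = 1200/10 + 205 − 48·10 + 3·10^2 = $145. That is the break-even price.
Between these two prices the firm operates at a loss; above $145 it earns a profit.

Shutdown price = $13; break-even price = $145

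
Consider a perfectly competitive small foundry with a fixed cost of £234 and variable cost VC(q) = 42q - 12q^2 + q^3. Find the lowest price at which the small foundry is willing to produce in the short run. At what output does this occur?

Short-run supply begins at min AVC. From VC = 42q - 12q^2 + q^3, AVC = 42 - 12q + q^2.
At the minimum of AVC, MC = AVC. MC = 42 - 24q + 3q^2; setting MC = AVC gives 2q^2 - 12q = 0, so q = 6. min AVC = 6.
For P < £6 the firm produces nothing.

£6 per unit, at q = 6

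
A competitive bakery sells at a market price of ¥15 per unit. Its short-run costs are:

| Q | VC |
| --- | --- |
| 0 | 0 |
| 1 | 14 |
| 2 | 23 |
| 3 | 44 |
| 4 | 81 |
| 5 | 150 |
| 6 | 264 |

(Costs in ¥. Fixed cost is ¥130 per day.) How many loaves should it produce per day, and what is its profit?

Compute π = P·Q − TC at each output: Q=0: -130; Q=1: -129; Q=2: -123; Q=3: -129; Q=4: -151; Q=5: -205; Q=6: -304.
Profit is maximized at Q = 2. AVC there is 23/2 = ¥11.50 ≤ P, so producing beats shutting down (which would give -¥130).

Q = 2; profit = -¥123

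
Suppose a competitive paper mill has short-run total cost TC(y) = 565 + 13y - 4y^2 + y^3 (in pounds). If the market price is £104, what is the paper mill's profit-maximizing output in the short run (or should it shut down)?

Produce at y = 7

From TC, MC = TC'(y) = 13 - 8y + 3y^2 and AVC = VC/y = 13 - 4y + y^2.
AVC is minimized where dAVC/dy = -4 + 2y = 0, at y = 2; min AVC = 13 - 4·2 + 2^2 = £9.
P = £104 exceeds min AVC = £9, so the firm stays open.
Solving P = MC: -91 - 8y + 3y^2 = 0 ⇒ y = -13/3 or 7. On the upward-sloping branch, y* = 7.
Check: AVC at y = 7 is £34 ≤ P, so revenue covers variable cost.
Profit = P·y − TC = 104·7 − 803 = -£75, a loss, but smaller than the £565 fixed cost the firm would lose by shutting down.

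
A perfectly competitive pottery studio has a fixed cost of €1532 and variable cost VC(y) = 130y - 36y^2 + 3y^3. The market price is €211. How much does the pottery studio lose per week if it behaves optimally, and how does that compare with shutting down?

Profit = -€74 at y = 9

AVC = 130 - 36y + 3y^2 has its minimum €22 at y = 6; price €211 clears that bar, so the firm operates.
With MC = 130 - 72y + 9y^2, P = MC on the upward-sloping part at y* = 9.
TR = 211·9 = 1899. TC = 1532 + 441 = 1973. Profit = 1899 − 1973 = -€74.
Shutting down would mean losing the fixed cost of €1532, so operating at a loss of €74 is better by €1458.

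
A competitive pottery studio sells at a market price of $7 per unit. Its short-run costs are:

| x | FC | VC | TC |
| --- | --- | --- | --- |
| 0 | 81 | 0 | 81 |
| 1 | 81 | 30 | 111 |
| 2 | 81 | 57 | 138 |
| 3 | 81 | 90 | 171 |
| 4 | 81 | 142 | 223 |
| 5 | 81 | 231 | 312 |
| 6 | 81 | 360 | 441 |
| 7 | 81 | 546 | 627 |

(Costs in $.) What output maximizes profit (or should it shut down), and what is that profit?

x = 0 (shut down); profit = -$81

Compute π = P·x − TC at each output: x=0: -81; x=1: -104; x=2: -124; x=3: -150; x=4: -195; x=5: -277; x=6: -399; x=7: -578.
Profit is highest at x = 0. Equivalently, the lowest AVC in the table is 57/2 ≈ $28.50 at x = 2, and P = $7 falls below it — price never covers variable cost, so the firm shuts down and loses only its fixed cost.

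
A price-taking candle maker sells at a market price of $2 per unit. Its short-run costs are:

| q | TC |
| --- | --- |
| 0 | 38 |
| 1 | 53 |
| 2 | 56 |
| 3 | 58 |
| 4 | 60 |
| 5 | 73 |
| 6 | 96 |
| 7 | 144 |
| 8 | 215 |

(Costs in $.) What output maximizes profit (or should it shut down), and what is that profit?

q = 0 (shut down); profit = -$38

Compute π = P·q − TC at each output: q=0: -38; q=1: -51; q=2: -52; q=3: -52; q=4: -52; q=5: -63; q=6: -84; q=7: -130; q=8: -199.
Profit is highest at q = 0. Equivalently, the lowest AVC in the table is 22/4 ≈ $5.50 at q = 4, and P = $2 falls below it — price never covers variable cost, so the firm shuts down and loses only its fixed cost.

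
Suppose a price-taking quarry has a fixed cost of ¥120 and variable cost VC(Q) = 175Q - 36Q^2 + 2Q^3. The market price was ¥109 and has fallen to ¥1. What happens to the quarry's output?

AVC = 175 - 36Q + 2Q^2, minimized at Q = 9 where min AVC = ¥13. MC = 175 - 72Q + 6Q^2.
At P = ¥109 ≥ min AVC, set P = MC on the rising branch: Q = 11.
At P = ¥1 < min AVC = ¥13, price no longer covers variable cost at any output, so the firm shuts down: Q = 0.

Output falls from 11 to 0 (the firm shuts down)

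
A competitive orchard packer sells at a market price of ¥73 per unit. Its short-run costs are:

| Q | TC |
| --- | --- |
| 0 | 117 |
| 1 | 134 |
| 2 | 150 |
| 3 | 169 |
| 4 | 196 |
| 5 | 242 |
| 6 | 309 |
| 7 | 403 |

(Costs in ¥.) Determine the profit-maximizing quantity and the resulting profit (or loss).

Compute π = P·Q − TC at each output: Q=0: -117; Q=1: -61; Q=2: -4; Q=3: 50; Q=4: 96; Q=5: 123; Q=6: 129; Q=7: 108.
Profit is maximized at Q = 6. AVC there is 192/6 = ¥32 ≤ P, so producing beats shutting down (which would give -¥117).

Q = 6; profit = ¥129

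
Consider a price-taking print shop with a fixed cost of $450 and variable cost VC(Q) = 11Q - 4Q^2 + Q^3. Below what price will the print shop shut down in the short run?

The firm shuts down when price falls below the minimum of average variable cost. AVC = VC/Q = 11 - 4Q + Q^2.
dAVC/dQ = -4 + 2Q = 0 gives Q = 2. min AVC = 11 - 4·2 + 2^2 = 7.
The firm shuts down for any P below $7.

$7 per unit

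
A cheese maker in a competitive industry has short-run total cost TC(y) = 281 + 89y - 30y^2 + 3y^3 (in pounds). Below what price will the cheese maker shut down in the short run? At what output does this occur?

£14 per unit, at y = 5

The firm shuts down when price falls below the minimum of average variable cost. AVC = VC/y = 89 - 30y + 3y^2.
At the minimum of AVC, MC = AVC. MC = 89 - 60y + 9y^2; setting MC = AVC gives 6y^2 - 30y = 0, so y = 5. min AVC = 14.
The firm shuts down for any P below £14.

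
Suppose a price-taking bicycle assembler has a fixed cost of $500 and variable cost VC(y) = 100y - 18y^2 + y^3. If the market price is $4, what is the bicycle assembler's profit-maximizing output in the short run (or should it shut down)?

Variable cost is VC = 100y - 18y^2 + y^3, so AVC = VC/y = 100 - 18y + y^2 and MC = dTC/dy = 100 - 36y + 3y^2.
The AVC parabola has its vertex at y = 18/2 = 9, where AVC = 100 - 18·9 + 9^2 = $19.
P = $4 lies below min AVC = $19; no output level covers variable cost.
Shutting down limits the loss to fixed cost, $500.

Shut down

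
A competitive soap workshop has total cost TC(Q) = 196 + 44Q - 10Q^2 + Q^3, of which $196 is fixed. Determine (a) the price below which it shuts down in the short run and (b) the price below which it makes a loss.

Shutdown price = $19; break-even price = $51

Shutdown price = min AVC. AVC = 44 - 10Q + Q^2, with vertex at Q = 5 and minimum $19.
ATC = 196/Q + 44 - 10Q + Q^2. Setting dATC/dQ = −196/Q^2 − 10 + 2Q = 0 gives Q = 7 (since 2·7^3 − 10·7^2 = 196).
min ATC = 196/7 + 44 − 10·7 + 7^2 = $51. That is the break-even price.
Between these two prices the firm operates at a loss; above $51 it earns a profit.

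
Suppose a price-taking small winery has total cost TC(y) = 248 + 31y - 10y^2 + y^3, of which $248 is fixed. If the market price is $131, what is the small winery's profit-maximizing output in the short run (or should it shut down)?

Produce at y = 10

Strip out fixed cost: VC = 31y - 10y^2 + y^3. Then AVC = 31 - 10y + y^2 and MC = 31 - 20y + 3y^2.
The AVC parabola has its vertex at y = 10/2 = 5, where AVC = 31 - 10·5 + 5^2 = $6.
P = $131 exceeds min AVC = $6, so the firm stays open.
Set P = MC: 131 = 31 - 20y + 3y^2 → -100 - 20y + 3y^2 = 0. The roots are y = -10/3 and y = 10; the profit-maximizing output is on the rising part of MC, so y* = 10.
Check: AVC at y = 10 is $31 ≤ P, so revenue covers variable cost.
Profit = P·y − TC = 131·10 − 558 = $752.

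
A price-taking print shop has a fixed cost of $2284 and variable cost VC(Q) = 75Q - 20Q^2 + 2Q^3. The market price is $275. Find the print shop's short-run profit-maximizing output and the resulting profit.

Profit = -$284 at Q = 10

AVC = 75 - 20Q + 2Q^2; min AVC = $25 at Q = 5. Since P = $275 ≥ min AVC, the firm produces.
With MC = 75 - 40Q + 6Q^2, P = MC on the upward-sloping part at Q* = 10.
TR = 275·10 = 2750. TC = 2284 + 750 = 3034. Profit = 2750 − 3034 = -$284.
That loss of $284 beats the $2284 the firm would lose by shutting down; producing recovers $2000 of fixed cost.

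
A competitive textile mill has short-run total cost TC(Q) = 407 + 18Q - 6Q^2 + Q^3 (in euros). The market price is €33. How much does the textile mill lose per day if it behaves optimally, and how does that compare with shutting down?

Profit = -€307 at Q = 5

AVC = 18 - 6Q + Q^2; min AVC = €9 at Q = 3. Since P = €33 ≥ min AVC, the firm produces.
With MC = 18 - 12Q + 3Q^2, P = MC on the upward-sloping part at Q* = 5.
TR = 33·5 = 165. TC = 407 + 65 = 472. Profit = 165 − 472 = -€307.
That loss of €307 beats the €407 the firm would lose by shutting down; producing recovers €100 of fixed cost.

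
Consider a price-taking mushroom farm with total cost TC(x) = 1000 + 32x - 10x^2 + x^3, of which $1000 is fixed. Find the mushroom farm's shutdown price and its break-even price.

Shutdown price = $7; break-even price = $132

Shutdown price = min AVC. AVC = 32 - 10x + x^2, with vertex at x = 5 and minimum $7.
ATC = 1000/x + 32 - 10x + x^2. Setting dATC/dx = −1000/x^2 − 10 + 2x = 0 gives x = 10 (since 2·10^3 − 10·10^2 = 1000).
min ATC = 1000/10 + 32 − 10·10 + 10^2 = $132. That is the break-even price.
Between these two prices the firm operates at a loss; above $132 it earns a profit.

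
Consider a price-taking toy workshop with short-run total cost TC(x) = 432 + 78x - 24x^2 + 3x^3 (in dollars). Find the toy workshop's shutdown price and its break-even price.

Shutdown price = min AVC. AVC = 78 - 24x + 3x^2, with vertex at x = 4 and minimum $30.
ATC = 432/x + 78 - 24x + 3x^2. Setting dATC/dx = −432/x^2 − 24 + 6x = 0 gives x = 6 (since 6·6^3 − 24·6^2 = 432).
min ATC = 432/6 + 78 − 24·6 + 3·6^2 = $114. That is the break-even price.
For $30 ≤ P < $114 the firm produces at a loss; below $30 it shuts down.

Shutdown price = $30; break-even price = $114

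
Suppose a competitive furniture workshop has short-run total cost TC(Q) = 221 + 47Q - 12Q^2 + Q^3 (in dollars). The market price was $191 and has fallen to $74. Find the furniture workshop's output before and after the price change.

MC = 47 - 24Q + 3Q^2; the shutdown threshold is min AVC = $11 (at Q = 6).
With P = $191 above the shutdown price, P = MC gives Q = 12.
At P = $74 ≥ min AVC, set P = MC: Q = 9. The firm stays open but cuts output.

Output falls from 12 to 9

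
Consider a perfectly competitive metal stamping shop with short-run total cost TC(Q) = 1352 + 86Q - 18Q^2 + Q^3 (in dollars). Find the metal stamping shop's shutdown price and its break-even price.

AVC = 86 - 18Q + Q^2; minimized at Q = 9, giving min AVC = $5. That is the shutdown price.
ATC = 1352/Q + 86 - 18Q + Q^2. Setting dATC/dQ = −1352/Q^2 − 18 + 2Q = 0 gives Q = 13 (since 2·13^3 − 18·13^2 = 1352).
min ATC = 1352/13 + 86 − 18·13 + 13^2 = $125. That is the break-even price.
For $5 ≤ P < $125 the firm produces at a loss; below $5 it shuts down.

Shutdown price = $5; break-even price = $125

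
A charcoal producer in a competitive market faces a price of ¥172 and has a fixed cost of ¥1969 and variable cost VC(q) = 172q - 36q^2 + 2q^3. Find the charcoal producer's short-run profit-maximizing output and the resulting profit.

AVC = 172 - 36q + 2q^2; min AVC = ¥10 at q = 9. Since P = ¥172 ≥ min AVC, the firm produces.
With MC = 172 - 72q + 6q^2, P = MC on the upward-sloping part at q* = 12.
TR = 172·12 = 2064. TC = 1969 + 336 = 2305. Profit = 2064 − 2305 = -¥241.
Shutting down would mean losing the fixed cost of ¥1969, so operating at a loss of ¥241 is better by ¥1728.

Profit = -¥241 at q = 12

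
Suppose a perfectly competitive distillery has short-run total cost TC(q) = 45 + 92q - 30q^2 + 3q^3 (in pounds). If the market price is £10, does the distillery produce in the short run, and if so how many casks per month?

Variable cost is VC = 92q - 30q^2 + 3q^3, so AVC = VC/q = 92 - 30q + 3q^2 and MC = dTC/dq = 92 - 60q + 9q^2.
AVC hits its minimum where MC = AVC, at q = 5, giving min AVC = 92 - 30·5 + 3·5^2 = £17.
With P < min AVC (£10 < £17), every unit sold adds to the loss.
Best response: produce nothing and absorb the £45 fixed cost.

Shut down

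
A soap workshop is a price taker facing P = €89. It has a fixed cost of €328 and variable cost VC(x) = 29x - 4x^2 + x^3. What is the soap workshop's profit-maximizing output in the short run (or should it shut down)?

Produce at x = 6

Strip out fixed cost: VC = 29x - 4x^2 + x^3. Then AVC = 29 - 4x + x^2 and MC = 29 - 8x + 3x^2.
AVC is minimized where dAVC/dx = -4 + 2x = 0, at x = 2; min AVC = 29 - 4·2 + 2^2 = €25.
Because €89 ≥ €25, revenue can cover variable cost; the firm operates.
Set P = MC: 89 = 29 - 8x + 3x^2 → -60 - 8x + 3x^2 = 0. The roots are x = -10/3 and x = 6; the profit-maximizing output is on the rising part of MC, so x* = 6.
Check: AVC at x = 6 is €41 ≤ P, so revenue covers variable cost.
Profit = P·x − TC = 89·6 − 574 = -€40, a loss, but smaller than the €328 fixed cost the firm would lose by shutting down.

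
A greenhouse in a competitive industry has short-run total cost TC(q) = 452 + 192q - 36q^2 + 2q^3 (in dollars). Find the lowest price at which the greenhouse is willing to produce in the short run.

$30 per unit

The firm shuts down when price falls below the minimum of average variable cost. AVC = VC/q = 192 - 36q + 2q^2.
dAVC/dq = -36 + 4q = 0 gives q = 9. min AVC = 192 - 36·9 + 2·9^2 = 30.
The firm shuts down for any P below $30.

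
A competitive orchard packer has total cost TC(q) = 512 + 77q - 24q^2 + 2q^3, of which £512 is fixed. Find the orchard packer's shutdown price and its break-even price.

Shutdown price = £5; break-even price = £77

Shutdown price = min AVC. AVC = 77 - 24q + 2q^2, with vertex at q = 6 and minimum £5.
ATC = 512/q + 77 - 24q + 2q^2. Setting dATC/dq = −512/q^2 − 24 + 4q = 0 gives q = 8 (since 4·8^3 − 24·8^2 = 512).
min ATC = 512/8 + 77 − 24·8 + 2·8^2 = £77. That is the break-even price.
For £5 ≤ P < £77 the firm produces at a loss; below £5 it shuts down.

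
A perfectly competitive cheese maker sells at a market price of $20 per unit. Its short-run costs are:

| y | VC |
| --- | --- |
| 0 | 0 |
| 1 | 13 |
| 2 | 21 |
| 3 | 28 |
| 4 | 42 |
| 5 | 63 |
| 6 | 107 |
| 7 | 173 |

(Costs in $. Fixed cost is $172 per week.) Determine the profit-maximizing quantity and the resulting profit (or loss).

Tabulate TR − TC: y=0: -172; y=1: -165; y=2: -153; y=3: -140; y=4: -134; y=5: -135; y=6: -159; y=7: -205.
Profit is maximized at y = 4. AVC there is 42/4 = $10.50 ≤ P, so producing beats shutting down (which would give -$172).

y = 4; profit = -$134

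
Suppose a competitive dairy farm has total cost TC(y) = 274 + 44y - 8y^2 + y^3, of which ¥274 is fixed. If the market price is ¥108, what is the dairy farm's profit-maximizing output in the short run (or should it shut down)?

From TC, MC = TC'(y) = 44 - 16y + 3y^2 and AVC = VC/y = 44 - 8y + y^2.
AVC hits its minimum where MC = AVC, at y = 4, giving min AVC = 44 - 8·4 + 4^2 = ¥28.
P = ¥108 exceeds min AVC = ¥28, so the firm stays open.
Solving P = MC: -64 - 16y + 3y^2 = 0 ⇒ y = -8/3 or 8. On the upward-sloping branch, y* = 8.
Check: AVC at y = 8 is ¥44 ≤ P, so revenue covers variable cost.
Profit = P·y − TC = 108·8 − 626 = ¥238.

Produce at y = 8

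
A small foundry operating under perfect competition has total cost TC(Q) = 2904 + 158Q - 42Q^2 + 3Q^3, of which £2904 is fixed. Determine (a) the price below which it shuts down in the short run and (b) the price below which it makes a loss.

Shutdown price = £11; break-even price = £323

Shutdown price = min AVC. AVC = 158 - 42Q + 3Q^2, with vertex at Q = 7 and minimum £11.
ATC = 2904/Q + 158 - 42Q + 3Q^2. Setting dATC/dQ = −2904/Q^2 − 42 + 6Q = 0 gives Q = 11 (since 6·11^3 − 42·11^2 = 2904).
min ATC = 2904/11 + 158 − 42·11 + 3·11^2 = £323. That is the break-even price.
For £11 ≤ P < £323 the firm produces at a loss; below £11 it shuts down.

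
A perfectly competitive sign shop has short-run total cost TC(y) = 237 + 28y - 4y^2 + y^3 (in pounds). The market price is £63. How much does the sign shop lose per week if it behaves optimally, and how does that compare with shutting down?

AVC = 28 - 4y + y^2; min AVC = £24 at y = 2. Since P = £63 ≥ min AVC, the firm produces.
With MC = 28 - 8y + 3y^2, P = MC on the upward-sloping part at y* = 5.
TR = 63·5 = 315. TC = 237 + 165 = 402. Profit = 315 − 402 = -£87.
By producing, the firm covers all variable cost plus £150 of fixed cost; shutting down would lose the full £237.

Profit = -£87 at y = 5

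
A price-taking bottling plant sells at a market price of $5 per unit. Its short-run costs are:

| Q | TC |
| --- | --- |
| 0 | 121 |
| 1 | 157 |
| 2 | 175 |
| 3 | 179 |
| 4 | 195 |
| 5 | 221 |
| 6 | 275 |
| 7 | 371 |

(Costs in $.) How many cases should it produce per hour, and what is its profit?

Tabulate TR − TC: Q=0: -121; Q=1: -152; Q=2: -165; Q=3: -164; Q=4: -175; Q=5: -196; Q=6: -245; Q=7: -336.
Profit is highest at Q = 0. Equivalently, the lowest AVC in the table is 74/4 ≈ $18.50 at Q = 4, and P = $5 falls below it — price never covers variable cost, so the firm shuts down and loses only its fixed cost.

Q = 0 (shut down); profit = -$121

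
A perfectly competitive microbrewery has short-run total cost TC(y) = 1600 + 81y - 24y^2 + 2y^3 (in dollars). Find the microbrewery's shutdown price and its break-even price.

AVC = 81 - 24y + 2y^2; minimized at y = 6, giving min AVC = $9. That is the shutdown price.
ATC = 1600/y + 81 - 24y + 2y^2. Setting dATC/dy = −1600/y^2 − 24 + 4y = 0 gives y = 10 (since 4·10^3 − 24·10^2 = 1600).
min ATC = 1600/10 + 81 − 24·10 + 2·10^2 = $201. That is the break-even price.
For $9 ≤ P < $201 the firm produces at a loss; below $9 it shuts down.

Shutdown price = $9; break-even price = $201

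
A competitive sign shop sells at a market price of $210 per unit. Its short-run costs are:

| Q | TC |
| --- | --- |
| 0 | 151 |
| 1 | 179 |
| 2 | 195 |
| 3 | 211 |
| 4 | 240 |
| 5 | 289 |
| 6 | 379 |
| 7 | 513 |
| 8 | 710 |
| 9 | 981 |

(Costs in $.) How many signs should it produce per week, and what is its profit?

Q = 8; profit = $970

Compute π = P·Q − TC at each output: Q=0: -151; Q=1: 31; Q=2: 225; Q=3: 419; Q=4: 600; Q=5: 761; Q=6: 881; Q=7: 957; Q=8: 970; Q=9: 909.
Profit is maximized at Q = 8. AVC there is 559/8 = $69.88 ≤ P, so producing beats shutting down (which would give -$151).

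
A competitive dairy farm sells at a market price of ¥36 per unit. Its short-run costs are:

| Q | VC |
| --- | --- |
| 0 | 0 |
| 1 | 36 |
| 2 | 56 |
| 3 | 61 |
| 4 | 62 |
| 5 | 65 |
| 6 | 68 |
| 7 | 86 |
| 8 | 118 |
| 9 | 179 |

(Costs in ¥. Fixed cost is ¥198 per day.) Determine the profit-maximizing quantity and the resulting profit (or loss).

Q = 8; profit = -¥28

Profit at each row (π = 36Q − TC): Q=0: -198; Q=1: -198; Q=2: -182; Q=3: -151; Q=4: -116; Q=5: -83; Q=6: -50; Q=7: -32; Q=8: -28; Q=9: -53.
Profit is maximized at Q = 8. AVC there is 118/8 = ¥14.75 ≤ P, so producing beats shutting down (which would give -¥198).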